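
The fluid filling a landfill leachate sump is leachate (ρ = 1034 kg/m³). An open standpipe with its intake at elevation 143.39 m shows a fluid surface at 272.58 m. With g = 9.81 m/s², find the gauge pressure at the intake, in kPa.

P ≈ 1310 kPa

Pressure head ψ = h − z = 272.58 − 143.39 = 129.19 m.
P = ρgψ = 1034 × 9.81 × 129.19 = 1310444 Pa ≈ 1310 kPa.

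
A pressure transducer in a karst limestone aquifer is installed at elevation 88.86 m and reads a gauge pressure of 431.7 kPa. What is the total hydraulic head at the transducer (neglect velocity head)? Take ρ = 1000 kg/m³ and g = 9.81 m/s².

ψ = P/(ρg) = 431.7×1000 / (1000 × 9.81) = 44.01 m.
h = z + ψ = 88.86 + 44.01 = 132.87 m.

h ≈ 132.87 m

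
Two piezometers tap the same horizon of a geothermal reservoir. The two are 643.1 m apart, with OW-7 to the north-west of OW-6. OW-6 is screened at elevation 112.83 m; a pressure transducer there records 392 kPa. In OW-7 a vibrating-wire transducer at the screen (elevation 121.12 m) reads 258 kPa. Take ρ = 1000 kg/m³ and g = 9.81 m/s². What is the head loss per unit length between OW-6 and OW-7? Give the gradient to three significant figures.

Pressure head at OW-6: ψ = P/(ρg) = 392×1000 / (1000 × 9.81) = 39.96 m.
Total head at OW-6: h = z + ψ = 112.83 + 39.96 = 152.79 m.
Pressure head at OW-7: ψ = P/(ρg) = 258×1000 / (1000 × 9.81) = 26.30 m.
Total head at OW-7: h = z + ψ = 121.12 + 26.30 = 147.42 m.
Head difference: h(OW-6) − h(OW-7) = 152.79 − 147.42 = 5.37 m.
Hydraulic gradient: i = |Δh| / L = 5.37 / 643.1 = 0.00835.

i ≈ 0.00835 m/m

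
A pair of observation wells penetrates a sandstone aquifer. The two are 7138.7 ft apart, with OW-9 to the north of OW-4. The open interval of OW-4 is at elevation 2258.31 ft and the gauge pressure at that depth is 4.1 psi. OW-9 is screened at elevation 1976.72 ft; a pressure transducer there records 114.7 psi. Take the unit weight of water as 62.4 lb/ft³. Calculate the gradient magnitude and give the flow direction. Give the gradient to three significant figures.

i ≈ 0.00369; groundwater flows toward the north

Pressure head at OW-4: ψ = 144·P/γ = 144 × 4.1 / 62.4 = 9.46 ft.
Total head at OW-4: h = z + ψ = 2258.31 + 9.46 = 2267.77 ft.
Pressure head at OW-9: ψ = 144·P/γ = 144 × 114.7 / 62.4 = 264.69 ft.
Total head at OW-9: h = z + ψ = 1976.72 + 264.69 = 2241.41 ft.
Head difference: h(OW-4) − h(OW-9) = 2267.77 − 2241.41 = 26.36 ft.
Hydraulic gradient: i = |Δh| / L = 26.36 / 7138.7 = 0.00369.
Flow is from higher to lower head: from OW-4 toward OW-9, i.e. toward the north.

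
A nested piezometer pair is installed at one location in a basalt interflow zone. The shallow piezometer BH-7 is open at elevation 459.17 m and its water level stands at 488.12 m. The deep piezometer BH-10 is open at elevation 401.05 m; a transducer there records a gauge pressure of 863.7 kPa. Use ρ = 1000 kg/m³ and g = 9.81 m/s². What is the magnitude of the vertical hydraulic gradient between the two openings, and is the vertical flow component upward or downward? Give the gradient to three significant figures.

Total head at BH-7: h = 488.12 m (water level in the standpipe).
Pressure head at BH-10: ψ = P/(ρg) = 863.7×1000 / (1000 × 9.81) = 88.04 m.
Total head at BH-10: h = z + ψ = 401.05 + 88.04 = 489.09 m.
Δh = h(BH-7) − h(BH-10) = 488.12 − 489.09 = -0.97 m.
Vertical separation Δz = 459.17 − 401.05 = 58.12 m.
|i_v| = |Δh| / Δz = 0.97 / 58.12 = 0.0167.
Head is higher in the deep piezometer, so vertical flow is upward (discharge condition).

|i_v| ≈ 0.0167; vertical flow is upward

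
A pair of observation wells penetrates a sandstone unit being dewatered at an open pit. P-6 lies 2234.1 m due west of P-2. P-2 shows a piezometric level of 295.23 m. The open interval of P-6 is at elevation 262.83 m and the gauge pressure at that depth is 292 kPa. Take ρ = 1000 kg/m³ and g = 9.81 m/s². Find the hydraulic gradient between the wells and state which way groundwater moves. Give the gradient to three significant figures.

i ≈ 0.00118; groundwater flows toward the west

Total head at P-2: h = 295.23 m (water level in the piezometer is the total head).
Pressure head at P-6: ψ = P/(ρg) = 292×1000 / (1000 × 9.81) = 29.77 m.
Total head at P-6: h = z + ψ = 262.83 + 29.77 = 292.60 m.
Head difference: h(P-2) − h(P-6) = 295.23 − 292.60 = 2.63 m.
Hydraulic gradient: i = |Δh| / L = 2.63 / 2234.1 = 0.00118.
Flow is from higher to lower head: from P-2 toward P-6, i.e. toward the west.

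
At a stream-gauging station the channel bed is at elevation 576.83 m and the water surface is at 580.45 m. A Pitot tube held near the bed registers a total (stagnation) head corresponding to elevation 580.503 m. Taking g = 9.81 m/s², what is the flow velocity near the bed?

v ≈ 1.02 m/s

Near the bed, under hydrostatic conditions, the piezometric head (z + ψ) equals the free-surface elevation, 580.45 m.
Velocity head = total − piezometric = 580.503 − 580.45 = 0.053 m.
v = √(2g·h_v) = √(2 × 9.81 × 0.053) = 1.02 m/s.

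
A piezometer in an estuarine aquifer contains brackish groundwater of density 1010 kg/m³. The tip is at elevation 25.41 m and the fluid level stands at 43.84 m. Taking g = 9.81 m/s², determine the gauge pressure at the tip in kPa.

P ≈ 183 kPa

Pressure head ψ = h − z = 43.84 − 25.41 = 18.43 m.
P = ρgψ = 1010 × 9.81 × 18.43 = 182606 Pa ≈ 183 kPa.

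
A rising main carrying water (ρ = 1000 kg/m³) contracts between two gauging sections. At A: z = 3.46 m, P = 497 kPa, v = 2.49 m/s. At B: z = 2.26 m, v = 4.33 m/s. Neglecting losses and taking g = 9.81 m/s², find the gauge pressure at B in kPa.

Pressure head at A: ψ₁ = P₁/(ρg) = 497×1000 / (1000 × 9.81) = 50.66 m.
Velocity heads: v₁²/2g = 2.49²/19.62 = 0.316 m; v₂²/2g = 4.33²/19.62 = 0.956 m.
Total head H = z₁ + ψ₁ + v₁²/2g = 3.46 + 50.66 + 0.316 = 54.44 m.
ψ₂ = H − z₂ − v₂²/2g = 54.44 − 2.26 − 0.956 = 51.22 m.
P₂ = ρgψ₂ = 1000 × 9.81 × 51.22 ≈ 502 kPa.

P₂ ≈ 502 kPa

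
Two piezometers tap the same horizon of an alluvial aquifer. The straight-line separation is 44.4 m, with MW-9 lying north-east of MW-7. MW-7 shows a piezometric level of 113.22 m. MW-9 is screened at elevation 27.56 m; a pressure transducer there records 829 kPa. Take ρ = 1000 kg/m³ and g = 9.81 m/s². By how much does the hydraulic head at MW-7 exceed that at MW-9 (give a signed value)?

Total head at MW-7: h = 113.22 m (water level in the piezometer is the total head).
Pressure head at MW-9: ψ = P/(ρg) = 829×1000 / (1000 × 9.81) = 84.51 m.
Total head at MW-9: h = z + ψ = 27.56 + 84.51 = 112.07 m.
Head difference: h(MW-7) − h(MW-9) = 113.22 − 112.07 = 1.15 m.

Δh ≈ 1.15 m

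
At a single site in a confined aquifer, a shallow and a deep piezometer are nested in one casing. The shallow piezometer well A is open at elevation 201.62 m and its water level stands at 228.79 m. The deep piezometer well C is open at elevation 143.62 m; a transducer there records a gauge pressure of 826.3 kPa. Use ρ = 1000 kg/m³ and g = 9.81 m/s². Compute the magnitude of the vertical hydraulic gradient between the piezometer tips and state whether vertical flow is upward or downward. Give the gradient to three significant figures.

|i_v| ≈ 0.0162; vertical flow is downward

Total head at well A: h = 228.79 m (water level in the standpipe).
Pressure head at well C: ψ = P/(ρg) = 826.3×1000 / (1000 × 9.81) = 84.23 m.
Total head at well C: h = z + ψ = 143.62 + 84.23 = 227.85 m.
Δh = h(well A) − h(well C) = 228.79 − 227.85 = 0.94 m.
Vertical separation Δz = 201.62 − 143.62 = 58.00 m.
|i_v| = |Δh| / Δz = 0.94 / 58.00 = 0.0162.
Head is higher in the shallow piezometer, so vertical flow is downward (recharge condition).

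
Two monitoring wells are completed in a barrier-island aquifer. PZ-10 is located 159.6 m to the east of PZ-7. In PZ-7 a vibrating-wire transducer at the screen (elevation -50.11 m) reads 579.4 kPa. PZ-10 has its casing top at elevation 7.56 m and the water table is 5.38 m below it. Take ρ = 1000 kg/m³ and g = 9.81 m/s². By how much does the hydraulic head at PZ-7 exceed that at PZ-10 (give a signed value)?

Δh ≈ 6.77 m

Pressure head at PZ-7: ψ = P/(ρg) = 579.4×1000 / (1000 × 9.81) = 59.06 m.
Total head at PZ-7: h = z + ψ = -50.11 + 59.06 = 8.95 m.
Total head at PZ-10: h = 7.56 − 5.38 = 2.18 m.
Head difference: h(PZ-7) − h(PZ-10) = 8.95 − 2.18 = 6.77 m.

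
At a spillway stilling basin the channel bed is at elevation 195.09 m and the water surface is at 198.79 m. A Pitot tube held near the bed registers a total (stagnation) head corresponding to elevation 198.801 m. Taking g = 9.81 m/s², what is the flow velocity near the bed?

Near the bed, under hydrostatic conditions, the piezometric head (z + ψ) equals the free-surface elevation, 198.79 m.
Velocity head = total − piezometric = 198.801 − 198.79 = 0.011 m.
v = √(2g·h_v) = √(2 × 9.81 × 0.011) = 0.465 m/s.

v ≈ 0.465 m/s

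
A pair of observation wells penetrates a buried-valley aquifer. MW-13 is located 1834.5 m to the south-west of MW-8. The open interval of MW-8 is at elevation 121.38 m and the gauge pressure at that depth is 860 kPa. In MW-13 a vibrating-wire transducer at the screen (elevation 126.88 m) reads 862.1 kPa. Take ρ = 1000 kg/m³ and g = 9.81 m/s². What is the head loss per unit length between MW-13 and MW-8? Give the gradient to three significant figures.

i ≈ 0.00311 m/m

Pressure head at MW-8: ψ = P/(ρg) = 860×1000 / (1000 × 9.81) = 87.67 m.
Total head at MW-8: h = z + ψ = 121.38 + 87.67 = 209.05 m.
Pressure head at MW-13: ψ = P/(ρg) = 862.1×1000 / (1000 × 9.81) = 87.88 m.
Total head at MW-13: h = z + ψ = 126.88 + 87.88 = 214.76 m.
Head difference: h(MW-8) − h(MW-13) = 209.05 − 214.76 = -5.71 m.
Hydraulic gradient: i = |Δh| / L = 5.71 / 1834.5 = 0.00311.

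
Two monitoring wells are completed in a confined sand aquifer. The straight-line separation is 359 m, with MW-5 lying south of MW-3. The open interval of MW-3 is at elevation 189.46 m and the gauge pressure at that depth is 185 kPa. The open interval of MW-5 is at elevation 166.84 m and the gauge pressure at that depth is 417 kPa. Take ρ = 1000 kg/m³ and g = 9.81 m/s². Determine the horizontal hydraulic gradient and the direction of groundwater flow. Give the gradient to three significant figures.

i ≈ 0.00287; groundwater flows toward the north

Pressure head at MW-3: ψ = P/(ρg) = 185×1000 / (1000 × 9.81) = 18.86 m.
Total head at MW-3: h = z + ψ = 189.46 + 18.86 = 208.32 m.
Pressure head at MW-5: ψ = P/(ρg) = 417×1000 / (1000 × 9.81) = 42.51 m.
Total head at MW-5: h = z + ψ = 166.84 + 42.51 = 209.35 m.
Head difference: h(MW-3) − h(MW-5) = 208.32 − 209.35 = -1.03 m.
Hydraulic gradient: i = |Δh| / L = 1.03 / 359 = 0.00287.
Flow is from higher to lower head: from MW-5 toward MW-3, i.e. toward the north.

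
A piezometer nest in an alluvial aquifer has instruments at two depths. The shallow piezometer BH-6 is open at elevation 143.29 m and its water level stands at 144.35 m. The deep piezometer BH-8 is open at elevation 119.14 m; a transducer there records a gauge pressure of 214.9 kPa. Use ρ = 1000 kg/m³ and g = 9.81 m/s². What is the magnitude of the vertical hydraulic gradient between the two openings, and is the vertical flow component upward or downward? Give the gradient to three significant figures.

|i_v| ≈ 0.137; vertical flow is downward

Total head at BH-6: h = 144.35 m (water level in the standpipe).
Pressure head at BH-8: ψ = P/(ρg) = 214.9×1000 / (1000 × 9.81) = 21.91 m.
Total head at BH-8: h = z + ψ = 119.14 + 21.91 = 141.05 m.
Δh = h(BH-6) − h(BH-8) = 144.35 − 141.05 = 3.30 m.
Vertical separation Δz = 143.29 − 119.14 = 24.15 m.
|i_v| = |Δh| / Δz = 3.30 / 24.15 = 0.137.
Head is higher in the shallow piezometer, so vertical flow is downward (recharge condition).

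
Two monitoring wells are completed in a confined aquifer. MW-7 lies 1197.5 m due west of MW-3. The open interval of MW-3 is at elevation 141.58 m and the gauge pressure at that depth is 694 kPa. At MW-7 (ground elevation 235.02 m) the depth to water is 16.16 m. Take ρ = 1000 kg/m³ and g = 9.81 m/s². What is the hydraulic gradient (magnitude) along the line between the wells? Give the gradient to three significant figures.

Pressure head at MW-3: ψ = P/(ρg) = 694×1000 / (1000 × 9.81) = 70.74 m.
Total head at MW-3: h = z + ψ = 141.58 + 70.74 = 212.32 m.
Total head at MW-7: h = 235.02 − 16.16 = 218.86 m.
Head difference: h(MW-3) − h(MW-7) = 212.32 − 218.86 = -6.54 m.
Hydraulic gradient: i = |Δh| / L = 6.54 / 1197.5 = 0.00546.

i ≈ 0.00546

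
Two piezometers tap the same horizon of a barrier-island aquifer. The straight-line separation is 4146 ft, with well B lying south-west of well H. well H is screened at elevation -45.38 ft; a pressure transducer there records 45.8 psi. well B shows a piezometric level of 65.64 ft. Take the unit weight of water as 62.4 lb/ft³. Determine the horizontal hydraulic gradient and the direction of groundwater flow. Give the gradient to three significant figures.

i ≈ 0.00129; groundwater flows toward the north-east

Pressure head at well H: ψ = 144·P/γ = 144 × 45.8 / 62.4 = 105.69 ft.
Total head at well H: h = z + ψ = -45.38 + 105.69 = 60.31 ft.
Total head at well B: h = 65.64 ft (water level in the piezometer is the total head).
Head difference: h(well H) − h(well B) = 60.31 − 65.64 = -5.33 ft.
Hydraulic gradient: i = |Δh| / L = 5.33 / 4146 = 0.00129.
Flow is from higher to lower head: from well B toward well H, i.e. toward the north-east.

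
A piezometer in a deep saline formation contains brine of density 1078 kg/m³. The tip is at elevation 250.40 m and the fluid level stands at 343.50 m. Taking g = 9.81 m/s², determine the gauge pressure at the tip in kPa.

P ≈ 985 kPa

Pressure head ψ = h − z = 343.50 − 250.40 = 93.10 m.
P = ρgψ = 1078 × 9.81 × 93.10 = 984549 Pa ≈ 985 kPa.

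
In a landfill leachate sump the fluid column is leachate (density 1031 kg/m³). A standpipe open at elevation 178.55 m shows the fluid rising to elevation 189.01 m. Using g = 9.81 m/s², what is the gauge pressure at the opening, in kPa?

Pressure head ψ = h − z = 189.01 − 178.55 = 10.46 m.
P = ρgψ = 1031 × 9.81 × 10.46 = 105794 Pa ≈ 106 kPa.

P ≈ 106 kPa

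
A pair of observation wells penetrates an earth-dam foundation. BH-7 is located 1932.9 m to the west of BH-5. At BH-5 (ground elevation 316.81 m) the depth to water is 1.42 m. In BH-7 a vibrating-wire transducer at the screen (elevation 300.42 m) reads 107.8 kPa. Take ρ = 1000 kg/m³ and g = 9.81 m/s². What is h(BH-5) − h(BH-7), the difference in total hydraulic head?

Δh ≈ 3.98 m

Total head at BH-5: h = 316.81 − 1.42 = 315.39 m.
Pressure head at BH-7: ψ = P/(ρg) = 107.8×1000 / (1000 × 9.81) = 10.99 m.
Total head at BH-7: h = z + ψ = 300.42 + 10.99 = 311.41 m.
Head difference: h(BH-5) − h(BH-7) = 315.39 − 311.41 = 3.98 m.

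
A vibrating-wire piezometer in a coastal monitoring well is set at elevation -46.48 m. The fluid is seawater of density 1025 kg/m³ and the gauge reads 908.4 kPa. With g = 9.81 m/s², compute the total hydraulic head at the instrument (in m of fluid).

h ≈ 43.86 m

ψ = P/(ρg) = 908.4×1000 / (1025 × 9.81) = 90.34 m.
h = z + ψ = -46.48 + 90.34 = 43.86 m.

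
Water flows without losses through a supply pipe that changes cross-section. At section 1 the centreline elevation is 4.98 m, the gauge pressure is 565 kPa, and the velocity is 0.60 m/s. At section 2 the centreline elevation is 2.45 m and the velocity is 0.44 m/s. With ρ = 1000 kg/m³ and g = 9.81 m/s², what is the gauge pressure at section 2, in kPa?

P₂ ≈ 590 kPa

Pressure head at 1: ψ₁ = P₁/(ρg) = 565×1000 / (1000 × 9.81) = 57.59 m.
Velocity heads: v₁²/2g = 0.60²/19.62 = 0.018 m; v₂²/2g = 0.44²/19.62 = 0.010 m.
Total head H = z₁ + ψ₁ + v₁²/2g = 4.98 + 57.59 + 0.018 = 62.59 m.
ψ₂ = H − z₂ − v₂²/2g = 62.59 − 2.45 − 0.010 = 60.13 m.
P₂ = ρgψ₂ = 1000 × 9.81 × 60.13 ≈ 590 kPa.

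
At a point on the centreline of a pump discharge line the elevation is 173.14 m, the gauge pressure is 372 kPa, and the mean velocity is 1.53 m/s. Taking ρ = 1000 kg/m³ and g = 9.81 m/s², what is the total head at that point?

Pressure head ψ = P/(ρg) = 372×1000 / (1000 × 9.81) = 37.92 m.
Velocity head = v²/(2g) = 1.53² / (2 × 9.81) = 0.119 m.
h = z + ψ + v²/(2g) = 173.14 + 37.92 + 0.119 = 211.18 m.

h ≈ 211.18 m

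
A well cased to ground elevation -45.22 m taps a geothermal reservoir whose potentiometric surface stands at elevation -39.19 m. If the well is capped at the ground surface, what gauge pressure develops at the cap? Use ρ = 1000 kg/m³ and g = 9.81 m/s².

Head above the cap: Δh = -39.19 − (-45.22) = 6.03 m.
P = ρgΔh = 1000 × 9.81 × 6.03 = 59154 Pa ≈ 59.2 kPa.

P ≈ 59.2 kPa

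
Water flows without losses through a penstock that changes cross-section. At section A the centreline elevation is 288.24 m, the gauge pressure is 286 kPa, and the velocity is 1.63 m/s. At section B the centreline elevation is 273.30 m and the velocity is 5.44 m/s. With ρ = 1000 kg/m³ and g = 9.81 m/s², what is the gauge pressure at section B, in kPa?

Pressure head at A: ψ₁ = P₁/(ρg) = 286×1000 / (1000 × 9.81) = 29.15 m.
Velocity heads: v₁²/2g = 1.63²/19.62 = 0.135 m; v₂²/2g = 5.44²/19.62 = 1.508 m.
Total head H = z₁ + ψ₁ + v₁²/2g = 288.24 + 29.15 + 0.135 = 317.52 m.
ψ₂ = H − z₂ − v₂²/2g = 317.52 − 273.30 − 1.508 = 42.71 m.
P₂ = ρgψ₂ = 1000 × 9.81 × 42.71 ≈ 419 kPa.

P₂ ≈ 419 kPa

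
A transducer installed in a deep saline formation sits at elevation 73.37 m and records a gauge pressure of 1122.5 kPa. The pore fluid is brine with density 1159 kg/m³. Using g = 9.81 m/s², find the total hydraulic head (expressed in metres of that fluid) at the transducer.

ψ = P/(ρg) = 1122.5×1000 / (1159 × 9.81) = 98.73 m.
h = z + ψ = 73.37 + 98.73 = 172.10 m.

h ≈ 172.10 m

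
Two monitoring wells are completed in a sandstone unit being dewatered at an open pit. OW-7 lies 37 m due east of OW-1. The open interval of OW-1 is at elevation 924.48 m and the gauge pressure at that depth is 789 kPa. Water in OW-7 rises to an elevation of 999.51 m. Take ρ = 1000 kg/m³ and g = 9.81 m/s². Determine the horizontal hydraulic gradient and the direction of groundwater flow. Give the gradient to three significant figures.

i ≈ 0.146; groundwater flows toward the east

Pressure head at OW-1: ψ = P/(ρg) = 789×1000 / (1000 × 9.81) = 80.43 m.
Total head at OW-1: h = z + ψ = 924.48 + 80.43 = 1004.91 m.
Total head at OW-7: h = 999.51 m (water level in the piezometer is the total head).
Head difference: h(OW-1) − h(OW-7) = 1004.91 − 999.51 = 5.40 m.
Hydraulic gradient: i = |Δh| / L = 5.40 / 37 = 0.146.
Flow is from higher to lower head: from OW-1 toward OW-7, i.e. toward the east.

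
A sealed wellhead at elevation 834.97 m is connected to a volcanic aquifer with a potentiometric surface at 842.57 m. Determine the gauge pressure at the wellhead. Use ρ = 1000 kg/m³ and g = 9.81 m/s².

P ≈ 74.6 kPa

Head above the cap: Δh = 842.57 − 834.97 = 7.60 m.
P = ρgΔh = 1000 × 9.81 × 7.60 = 74556 Pa ≈ 74.6 kPa.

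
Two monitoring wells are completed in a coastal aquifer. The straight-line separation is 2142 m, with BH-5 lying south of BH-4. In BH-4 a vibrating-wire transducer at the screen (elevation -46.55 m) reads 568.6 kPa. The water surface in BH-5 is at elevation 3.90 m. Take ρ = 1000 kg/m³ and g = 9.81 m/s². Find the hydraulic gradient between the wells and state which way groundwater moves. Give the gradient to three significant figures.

Pressure head at BH-4: ψ = P/(ρg) = 568.6×1000 / (1000 × 9.81) = 57.96 m.
Total head at BH-4: h = z + ψ = -46.55 + 57.96 = 11.41 m.
Total head at BH-5: h = 3.90 m (water level in the piezometer is the total head).
Head difference: h(BH-4) − h(BH-5) = 11.41 − 3.90 = 7.51 m.
Hydraulic gradient: i = |Δh| / L = 7.51 / 2142 = 0.00351.
Flow is from higher to lower head: from BH-4 toward BH-5, i.e. toward the south.

i ≈ 0.00351; groundwater flows toward the south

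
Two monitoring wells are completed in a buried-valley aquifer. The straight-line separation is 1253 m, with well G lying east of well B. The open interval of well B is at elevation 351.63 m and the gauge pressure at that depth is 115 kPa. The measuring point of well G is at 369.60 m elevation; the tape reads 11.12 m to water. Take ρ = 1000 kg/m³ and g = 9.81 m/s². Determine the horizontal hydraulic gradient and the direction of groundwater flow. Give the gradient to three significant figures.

Pressure head at well B: ψ = P/(ρg) = 115×1000 / (1000 × 9.81) = 11.72 m.
Total head at well B: h = z + ψ = 351.63 + 11.72 = 363.35 m.
Total head at well G: h = 369.60 − 11.12 = 358.48 m.
Head difference: h(well B) − h(well G) = 363.35 − 358.48 = 4.87 m.
Hydraulic gradient: i = |Δh| / L = 4.87 / 1253 = 0.00389.
Flow is from higher to lower head: from well B toward well G, i.e. toward the east.

i ≈ 0.00389; groundwater flows toward the east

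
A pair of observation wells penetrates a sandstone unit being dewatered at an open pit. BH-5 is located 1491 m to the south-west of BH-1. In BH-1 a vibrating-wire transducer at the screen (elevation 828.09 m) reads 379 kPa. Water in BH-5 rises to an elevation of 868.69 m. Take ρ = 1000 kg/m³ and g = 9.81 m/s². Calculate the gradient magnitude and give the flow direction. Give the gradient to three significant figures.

i ≈ 0.00132; groundwater flows toward the north-east

Pressure head at BH-1: ψ = P/(ρg) = 379×1000 / (1000 × 9.81) = 38.63 m.
Total head at BH-1: h = z + ψ = 828.09 + 38.63 = 866.72 m.
Total head at BH-5: h = 868.69 m (water level in the piezometer is the total head).
Head difference: h(BH-1) − h(BH-5) = 866.72 − 868.69 = -1.97 m.
Hydraulic gradient: i = |Δh| / L = 1.97 / 1491 = 0.00132.
Flow is from higher to lower head: from BH-5 toward BH-1, i.e. toward the north-east.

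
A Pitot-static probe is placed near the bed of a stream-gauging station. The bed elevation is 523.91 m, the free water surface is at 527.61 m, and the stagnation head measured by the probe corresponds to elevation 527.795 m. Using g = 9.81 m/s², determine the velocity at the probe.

Near the bed, under hydrostatic conditions, the piezometric head (z + ψ) equals the free-surface elevation, 527.61 m.
Velocity head = total − piezometric = 527.795 − 527.61 = 0.185 m.
v = √(2g·h_v) = √(2 × 9.81 × 0.185) = 1.91 m/s.

v ≈ 1.91 m/s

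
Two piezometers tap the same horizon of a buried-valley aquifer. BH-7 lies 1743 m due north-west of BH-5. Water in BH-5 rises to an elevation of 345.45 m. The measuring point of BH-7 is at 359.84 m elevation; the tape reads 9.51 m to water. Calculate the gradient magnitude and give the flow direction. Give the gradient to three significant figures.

Total head at BH-5: h = 345.45 m (water level in the piezometer is the total head).
Total head at BH-7: h = 359.84 − 9.51 = 350.33 m.
Head difference: h(BH-5) − h(BH-7) = 345.45 − 350.33 = -4.88 m.
Hydraulic gradient: i = |Δh| / L = 4.88 / 1743 = 0.00280.
Flow is from higher to lower head: from BH-7 toward BH-5, i.e. toward the south-east.

i ≈ 0.00280; groundwater flows toward the south-east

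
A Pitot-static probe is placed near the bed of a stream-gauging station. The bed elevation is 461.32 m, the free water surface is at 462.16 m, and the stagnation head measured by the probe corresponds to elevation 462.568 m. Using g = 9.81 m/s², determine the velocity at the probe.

v ≈ 2.83 m/s

Near the bed, under hydrostatic conditions, the piezometric head (z + ψ) equals the free-surface elevation, 462.16 m.
Velocity head = total − piezometric = 462.568 − 462.16 = 0.408 m.
v = √(2g·h_v) = √(2 × 9.81 × 0.408) = 2.83 m/s.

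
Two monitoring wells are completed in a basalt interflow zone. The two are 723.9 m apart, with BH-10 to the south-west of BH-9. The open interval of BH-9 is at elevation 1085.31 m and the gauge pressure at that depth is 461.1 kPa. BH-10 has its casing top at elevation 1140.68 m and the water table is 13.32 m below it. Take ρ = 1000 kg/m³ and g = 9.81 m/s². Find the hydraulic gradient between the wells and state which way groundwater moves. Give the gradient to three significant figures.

Pressure head at BH-9: ψ = P/(ρg) = 461.1×1000 / (1000 × 9.81) = 47.00 m.
Total head at BH-9: h = z + ψ = 1085.31 + 47.00 = 1132.31 m.
Total head at BH-10: h = 1140.68 − 13.32 = 1127.36 m.
Head difference: h(BH-9) − h(BH-10) = 1132.31 − 1127.36 = 4.95 m.
Hydraulic gradient: i = |Δh| / L = 4.95 / 723.9 = 0.00684.
Flow is from higher to lower head: from BH-9 toward BH-10, i.e. toward the south-west.

i ≈ 0.00684; groundwater flows toward the south-west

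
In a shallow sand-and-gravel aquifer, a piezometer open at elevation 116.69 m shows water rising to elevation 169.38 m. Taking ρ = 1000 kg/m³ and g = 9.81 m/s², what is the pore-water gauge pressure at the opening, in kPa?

Pressure head ψ = h − z = 169.38 − 116.69 = 52.69 m.
P = ρgψ = 1000 × 9.81 × 52.69 = 516889 Pa ≈ 517 kPa.

P ≈ 517 kPa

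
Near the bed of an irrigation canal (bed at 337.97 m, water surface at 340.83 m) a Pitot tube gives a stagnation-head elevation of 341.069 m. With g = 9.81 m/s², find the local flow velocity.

Near the bed, under hydrostatic conditions, the piezometric head (z + ψ) equals the free-surface elevation, 340.83 m.
Velocity head = total − piezometric = 341.069 − 340.83 = 0.239 m.
v = √(2g·h_v) = √(2 × 9.81 × 0.239) = 2.17 m/s.

v ≈ 2.17 m/s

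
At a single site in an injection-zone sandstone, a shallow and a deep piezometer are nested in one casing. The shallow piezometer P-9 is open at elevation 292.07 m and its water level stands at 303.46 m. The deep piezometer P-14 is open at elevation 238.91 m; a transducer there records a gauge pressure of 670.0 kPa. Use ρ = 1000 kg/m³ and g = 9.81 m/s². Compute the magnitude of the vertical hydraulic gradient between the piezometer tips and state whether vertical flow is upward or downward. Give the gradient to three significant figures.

|i_v| ≈ 0.0705; vertical flow is upward

Total head at P-9: h = 303.46 m (water level in the standpipe).
Pressure head at P-14: ψ = P/(ρg) = 670.0×1000 / (1000 × 9.81) = 68.30 m.
Total head at P-14: h = z + ψ = 238.91 + 68.30 = 307.21 m.
Δh = h(P-9) − h(P-14) = 303.46 − 307.21 = -3.75 m.
Vertical separation Δz = 292.07 − 238.91 = 53.16 m.
|i_v| = |Δh| / Δz = 3.75 / 53.16 = 0.0705.
Head is higher in the deep piezometer, so vertical flow is upward (discharge condition).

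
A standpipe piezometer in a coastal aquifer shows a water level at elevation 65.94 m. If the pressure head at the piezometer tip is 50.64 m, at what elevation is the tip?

z = h − ψ = 65.94 − 50.64 = 15.30 m.

z ≈ 15.30 m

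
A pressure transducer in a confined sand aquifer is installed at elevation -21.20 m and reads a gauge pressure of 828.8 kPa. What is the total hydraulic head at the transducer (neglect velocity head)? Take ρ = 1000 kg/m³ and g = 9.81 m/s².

h ≈ 63.29 m

ψ = P/(ρg) = 828.8×1000 / (1000 × 9.81) = 84.49 m.
h = z + ψ = -21.20 + 84.49 = 63.29 m.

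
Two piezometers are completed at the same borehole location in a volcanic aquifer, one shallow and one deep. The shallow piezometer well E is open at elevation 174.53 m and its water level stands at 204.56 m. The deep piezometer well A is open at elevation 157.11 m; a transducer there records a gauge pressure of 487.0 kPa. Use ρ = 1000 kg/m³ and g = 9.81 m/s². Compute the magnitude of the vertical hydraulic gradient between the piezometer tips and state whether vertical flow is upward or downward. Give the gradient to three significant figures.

|i_v| ≈ 0.126; vertical flow is upward

Total head at well E: h = 204.56 m (water level in the standpipe).
Pressure head at well A: ψ = P/(ρg) = 487.0×1000 / (1000 × 9.81) = 49.64 m.
Total head at well A: h = z + ψ = 157.11 + 49.64 = 206.75 m.
Δh = h(well E) − h(well A) = 204.56 − 206.75 = -2.19 m.
Vertical separation Δz = 174.53 − 157.11 = 17.42 m.
|i_v| = |Δh| / Δz = 2.19 / 17.42 = 0.126.
Head is higher in the deep piezometer, so vertical flow is upward (discharge condition).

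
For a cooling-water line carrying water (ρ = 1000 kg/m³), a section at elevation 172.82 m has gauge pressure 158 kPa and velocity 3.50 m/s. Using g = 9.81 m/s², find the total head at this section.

Pressure head ψ = P/(ρg) = 158×1000 / (1000 × 9.81) = 16.11 m.
Velocity head = v²/(2g) = 3.50² / (2 × 9.81) = 0.624 m.
h = z + ψ + v²/(2g) = 172.82 + 16.11 + 0.624 = 189.55 m.

h ≈ 189.55 m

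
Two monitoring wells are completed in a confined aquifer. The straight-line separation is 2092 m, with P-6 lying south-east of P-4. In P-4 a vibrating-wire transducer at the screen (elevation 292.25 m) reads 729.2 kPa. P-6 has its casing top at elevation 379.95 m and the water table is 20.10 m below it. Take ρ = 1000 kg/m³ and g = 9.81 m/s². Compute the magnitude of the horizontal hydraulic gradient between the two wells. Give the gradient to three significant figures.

Pressure head at P-4: ψ = P/(ρg) = 729.2×1000 / (1000 × 9.81) = 74.33 m.
Total head at P-4: h = z + ψ = 292.25 + 74.33 = 366.58 m.
Total head at P-6: h = 379.95 − 20.10 = 359.85 m.
Head difference: h(P-4) − h(P-6) = 366.58 − 359.85 = 6.73 m.
Hydraulic gradient: i = |Δh| / L = 6.73 / 2092 = 0.00322.

i ≈ 0.00322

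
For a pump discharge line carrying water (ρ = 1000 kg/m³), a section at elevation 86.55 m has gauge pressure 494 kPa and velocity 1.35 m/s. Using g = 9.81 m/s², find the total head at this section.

Pressure head ψ = P/(ρg) = 494×1000 / (1000 × 9.81) = 50.36 m.
Velocity head = v²/(2g) = 1.35² / (2 × 9.81) = 0.093 m.
h = z + ψ + v²/(2g) = 86.55 + 50.36 + 0.093 = 137.00 m.

h ≈ 137.00 m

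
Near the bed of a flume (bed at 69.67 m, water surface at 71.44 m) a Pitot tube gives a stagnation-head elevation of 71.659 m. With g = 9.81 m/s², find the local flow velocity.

v ≈ 2.07 m/s

Near the bed, under hydrostatic conditions, the piezometric head (z + ψ) equals the free-surface elevation, 71.44 m.
Velocity head = total − piezometric = 71.659 − 71.44 = 0.219 m.
v = √(2g·h_v) = √(2 × 9.81 × 0.219) = 2.07 m/s.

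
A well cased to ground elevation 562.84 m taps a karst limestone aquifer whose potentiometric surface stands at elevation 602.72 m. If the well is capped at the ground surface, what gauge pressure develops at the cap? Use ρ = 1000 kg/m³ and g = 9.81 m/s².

P ≈ 391 kPa

Head above the cap: Δh = 602.72 − 562.84 = 39.88 m.
P = ρgΔh = 1000 × 9.81 × 39.88 = 391223 Pa ≈ 391 kPa.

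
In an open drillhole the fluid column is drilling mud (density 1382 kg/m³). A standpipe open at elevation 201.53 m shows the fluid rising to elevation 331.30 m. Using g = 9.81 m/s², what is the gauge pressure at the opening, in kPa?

Pressure head ψ = h − z = 331.30 − 201.53 = 129.77 m.
P = ρgψ = 1382 × 9.81 × 129.77 = 1759346 Pa ≈ 1760 kPa.

P ≈ 1760 kPa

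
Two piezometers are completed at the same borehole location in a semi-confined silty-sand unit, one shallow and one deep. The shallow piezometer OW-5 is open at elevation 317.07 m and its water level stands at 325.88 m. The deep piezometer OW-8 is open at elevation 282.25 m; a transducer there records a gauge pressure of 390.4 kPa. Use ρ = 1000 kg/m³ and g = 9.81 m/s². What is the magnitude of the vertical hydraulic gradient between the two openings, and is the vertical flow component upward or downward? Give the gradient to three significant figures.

Total head at OW-5: h = 325.88 m (water level in the standpipe).
Pressure head at OW-8: ψ = P/(ρg) = 390.4×1000 / (1000 × 9.81) = 39.80 m.
Total head at OW-8: h = z + ψ = 282.25 + 39.80 = 322.05 m.
Δh = h(OW-5) − h(OW-8) = 325.88 − 322.05 = 3.83 m.
Vertical separation Δz = 317.07 − 282.25 = 34.82 m.
|i_v| = |Δh| / Δz = 3.83 / 34.82 = 0.110.
Head is higher in the shallow piezometer, so vertical flow is downward (recharge condition).

|i_v| ≈ 0.110; vertical flow is downward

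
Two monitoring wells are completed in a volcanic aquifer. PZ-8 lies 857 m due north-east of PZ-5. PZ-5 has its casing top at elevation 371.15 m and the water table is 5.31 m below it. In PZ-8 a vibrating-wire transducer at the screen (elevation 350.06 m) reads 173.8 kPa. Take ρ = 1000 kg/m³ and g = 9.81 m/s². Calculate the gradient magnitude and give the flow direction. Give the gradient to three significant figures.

Total head at PZ-5: h = 371.15 − 5.31 = 365.84 m.
Pressure head at PZ-8: ψ = P/(ρg) = 173.8×1000 / (1000 × 9.81) = 17.72 m.
Total head at PZ-8: h = z + ψ = 350.06 + 17.72 = 367.78 m.
Head difference: h(PZ-5) − h(PZ-8) = 365.84 − 367.78 = -1.94 m.
Hydraulic gradient: i = |Δh| / L = 1.94 / 857 = 0.00226.
Flow is from higher to lower head: from PZ-8 toward PZ-5, i.e. toward the south-west.

i ≈ 0.00226; groundwater flows toward the south-west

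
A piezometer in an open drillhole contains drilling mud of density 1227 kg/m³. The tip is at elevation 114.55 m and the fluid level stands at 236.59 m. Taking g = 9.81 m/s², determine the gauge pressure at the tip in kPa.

P ≈ 1470 kPa

Pressure head ψ = h − z = 236.59 − 114.55 = 122.04 m.
P = ρgψ = 1227 × 9.81 × 122.04 = 1468980 Pa ≈ 1470 kPa.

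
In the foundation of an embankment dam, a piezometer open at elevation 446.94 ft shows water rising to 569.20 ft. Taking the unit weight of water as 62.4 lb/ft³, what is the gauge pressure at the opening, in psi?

Pressure head ψ = h − z = 569.20 − 446.94 = 122.26 ft.
P = γ·ψ / 144 = 62.4 × 122.26 / 144 = 53.0 psi.

P ≈ 53.0 psi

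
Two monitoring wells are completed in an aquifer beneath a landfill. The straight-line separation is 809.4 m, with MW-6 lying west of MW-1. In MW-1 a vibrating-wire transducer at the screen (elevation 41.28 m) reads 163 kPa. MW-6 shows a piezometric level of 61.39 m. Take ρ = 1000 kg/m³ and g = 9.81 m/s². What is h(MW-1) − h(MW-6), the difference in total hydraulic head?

Δh ≈ -3.49 m

Pressure head at MW-1: ψ = P/(ρg) = 163×1000 / (1000 × 9.81) = 16.62 m.
Total head at MW-1: h = z + ψ = 41.28 + 16.62 = 57.90 m.
Total head at MW-6: h = 61.39 m (water level in the piezometer is the total head).
Head difference: h(MW-1) − h(MW-6) = 57.90 − 61.39 = -3.49 m.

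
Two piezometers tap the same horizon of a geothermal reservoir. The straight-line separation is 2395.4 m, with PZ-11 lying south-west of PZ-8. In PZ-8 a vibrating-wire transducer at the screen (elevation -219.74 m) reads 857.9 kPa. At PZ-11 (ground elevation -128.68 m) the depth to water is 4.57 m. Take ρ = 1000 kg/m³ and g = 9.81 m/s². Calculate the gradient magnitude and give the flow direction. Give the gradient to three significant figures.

Pressure head at PZ-8: ψ = P/(ρg) = 857.9×1000 / (1000 × 9.81) = 87.45 m.
Total head at PZ-8: h = z + ψ = -219.74 + 87.45 = -132.29 m.
Total head at PZ-11: h = -128.68 − 4.57 = -133.25 m.
Head difference: h(PZ-8) − h(PZ-11) = -132.29 − (-133.25) = 0.96 m.
Hydraulic gradient: i = |Δh| / L = 0.96 / 2395.4 = 0.000401.
Flow is from higher to lower head: from PZ-8 toward PZ-11, i.e. toward the south-west.

i ≈ 0.000401; groundwater flows toward the south-west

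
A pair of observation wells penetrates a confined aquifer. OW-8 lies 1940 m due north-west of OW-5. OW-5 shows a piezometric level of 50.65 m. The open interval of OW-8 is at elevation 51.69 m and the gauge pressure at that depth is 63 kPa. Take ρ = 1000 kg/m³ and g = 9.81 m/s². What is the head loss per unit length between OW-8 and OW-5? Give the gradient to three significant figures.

i ≈ 0.00385 m/m

Total head at OW-5: h = 50.65 m (water level in the piezometer is the total head).
Pressure head at OW-8: ψ = P/(ρg) = 63×1000 / (1000 × 9.81) = 6.42 m.
Total head at OW-8: h = z + ψ = 51.69 + 6.42 = 58.11 m.
Head difference: h(OW-5) − h(OW-8) = 50.65 − 58.11 = -7.46 m.
Hydraulic gradient: i = |Δh| / L = 7.46 / 1940 = 0.00385.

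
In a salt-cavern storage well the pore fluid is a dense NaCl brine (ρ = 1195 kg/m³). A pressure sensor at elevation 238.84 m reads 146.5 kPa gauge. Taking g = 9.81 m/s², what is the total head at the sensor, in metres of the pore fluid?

ψ = P/(ρg) = 146.5×1000 / (1195 × 9.81) = 12.50 m.
h = z + ψ = 238.84 + 12.50 = 251.34 m.

h ≈ 251.34 m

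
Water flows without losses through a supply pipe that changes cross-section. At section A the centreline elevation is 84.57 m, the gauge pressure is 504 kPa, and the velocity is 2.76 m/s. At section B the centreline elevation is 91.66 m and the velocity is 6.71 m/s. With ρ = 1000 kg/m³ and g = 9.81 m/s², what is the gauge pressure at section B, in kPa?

P₂ ≈ 416 kPa

Pressure head at A: ψ₁ = P₁/(ρg) = 504×1000 / (1000 × 9.81) = 51.38 m.
Velocity heads: v₁²/2g = 2.76²/19.62 = 0.388 m; v₂²/2g = 6.71²/19.62 = 2.295 m.
Total head H = z₁ + ψ₁ + v₁²/2g = 84.57 + 51.38 + 0.388 = 136.34 m.
ψ₂ = H − z₂ − v₂²/2g = 136.34 − 91.66 − 2.295 = 42.39 m.
P₂ = ρgψ₂ = 1000 × 9.81 × 42.39 ≈ 416 kPa.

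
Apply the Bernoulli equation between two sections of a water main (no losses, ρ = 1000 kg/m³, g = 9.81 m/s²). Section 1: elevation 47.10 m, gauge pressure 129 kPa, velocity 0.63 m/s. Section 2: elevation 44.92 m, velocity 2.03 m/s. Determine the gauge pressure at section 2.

Pressure head at 1: ψ₁ = P₁/(ρg) = 129×1000 / (1000 × 9.81) = 13.15 m.
Velocity heads: v₁²/2g = 0.63²/19.62 = 0.020 m; v₂²/2g = 2.03²/19.62 = 0.210 m.
Total head H = z₁ + ψ₁ + v₁²/2g = 47.10 + 13.15 + 0.020 = 60.27 m.
ψ₂ = H − z₂ − v₂²/2g = 60.27 − 44.92 − 0.210 = 15.14 m.
P₂ = ρgψ₂ = 1000 × 9.81 × 15.14 ≈ 149 kPa.

P₂ ≈ 149 kPa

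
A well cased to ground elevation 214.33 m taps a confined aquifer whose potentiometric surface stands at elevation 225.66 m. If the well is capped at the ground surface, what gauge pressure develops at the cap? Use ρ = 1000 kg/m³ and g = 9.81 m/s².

P ≈ 111 kPa

Head above the cap: Δh = 225.66 − 214.33 = 11.33 m.
P = ρgΔh = 1000 × 9.81 × 11.33 = 111147 Pa ≈ 111 kPa.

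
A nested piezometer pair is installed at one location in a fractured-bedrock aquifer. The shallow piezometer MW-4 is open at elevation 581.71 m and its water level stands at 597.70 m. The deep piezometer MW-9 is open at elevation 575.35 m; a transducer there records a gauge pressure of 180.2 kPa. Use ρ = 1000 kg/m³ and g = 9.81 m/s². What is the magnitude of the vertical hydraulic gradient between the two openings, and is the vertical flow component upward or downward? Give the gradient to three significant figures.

Total head at MW-4: h = 597.70 m (water level in the standpipe).
Pressure head at MW-9: ψ = P/(ρg) = 180.2×1000 / (1000 × 9.81) = 18.37 m.
Total head at MW-9: h = z + ψ = 575.35 + 18.37 = 593.72 m.
Δh = h(MW-4) − h(MW-9) = 597.70 − 593.72 = 3.98 m.
Vertical separation Δz = 581.71 − 575.35 = 6.36 m.
|i_v| = |Δh| / Δz = 3.98 / 6.36 = 0.626.
Head is higher in the shallow piezometer, so vertical flow is downward (recharge condition).

|i_v| ≈ 0.626; vertical flow is downward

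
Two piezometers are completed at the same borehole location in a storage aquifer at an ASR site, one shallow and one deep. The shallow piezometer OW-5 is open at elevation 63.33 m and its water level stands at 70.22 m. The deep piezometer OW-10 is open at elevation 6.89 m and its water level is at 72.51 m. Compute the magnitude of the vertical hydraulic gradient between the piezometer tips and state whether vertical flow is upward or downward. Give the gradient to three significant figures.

|i_v| ≈ 0.0406; vertical flow is upward

Total head at OW-5: h = 70.22 m (water level in the standpipe).
Total head at OW-10: h = 72.51 m.
Δh = h(OW-5) − h(OW-10) = 70.22 − 72.51 = -2.29 m.
Vertical separation Δz = 63.33 − 6.89 = 56.44 m.
|i_v| = |Δh| / Δz = 2.29 / 56.44 = 0.0406.
Head is higher in the deep piezometer, so vertical flow is upward (discharge condition).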